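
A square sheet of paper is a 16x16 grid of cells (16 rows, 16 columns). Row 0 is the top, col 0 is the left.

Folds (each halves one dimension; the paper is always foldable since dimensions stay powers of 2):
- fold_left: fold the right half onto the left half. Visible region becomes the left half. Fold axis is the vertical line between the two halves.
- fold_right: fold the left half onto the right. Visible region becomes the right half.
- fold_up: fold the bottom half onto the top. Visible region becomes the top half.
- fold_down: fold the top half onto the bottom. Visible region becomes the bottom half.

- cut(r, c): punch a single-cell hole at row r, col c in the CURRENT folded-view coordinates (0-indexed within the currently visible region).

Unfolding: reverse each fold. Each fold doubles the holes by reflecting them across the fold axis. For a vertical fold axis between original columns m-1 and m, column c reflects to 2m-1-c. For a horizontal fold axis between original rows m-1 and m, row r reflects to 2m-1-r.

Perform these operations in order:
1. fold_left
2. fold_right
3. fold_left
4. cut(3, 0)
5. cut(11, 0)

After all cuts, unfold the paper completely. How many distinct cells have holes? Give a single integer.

Op 1 fold_left: fold axis v@8; visible region now rows[0,16) x cols[0,8) = 16x8
Op 2 fold_right: fold axis v@4; visible region now rows[0,16) x cols[4,8) = 16x4
Op 3 fold_left: fold axis v@6; visible region now rows[0,16) x cols[4,6) = 16x2
Op 4 cut(3, 0): punch at orig (3,4); cuts so far [(3, 4)]; region rows[0,16) x cols[4,6) = 16x2
Op 5 cut(11, 0): punch at orig (11,4); cuts so far [(3, 4), (11, 4)]; region rows[0,16) x cols[4,6) = 16x2
Unfold 1 (reflect across v@6): 4 holes -> [(3, 4), (3, 7), (11, 4), (11, 7)]
Unfold 2 (reflect across v@4): 8 holes -> [(3, 0), (3, 3), (3, 4), (3, 7), (11, 0), (11, 3), (11, 4), (11, 7)]
Unfold 3 (reflect across v@8): 16 holes -> [(3, 0), (3, 3), (3, 4), (3, 7), (3, 8), (3, 11), (3, 12), (3, 15), (11, 0), (11, 3), (11, 4), (11, 7), (11, 8), (11, 11), (11, 12), (11, 15)]

Answer: 16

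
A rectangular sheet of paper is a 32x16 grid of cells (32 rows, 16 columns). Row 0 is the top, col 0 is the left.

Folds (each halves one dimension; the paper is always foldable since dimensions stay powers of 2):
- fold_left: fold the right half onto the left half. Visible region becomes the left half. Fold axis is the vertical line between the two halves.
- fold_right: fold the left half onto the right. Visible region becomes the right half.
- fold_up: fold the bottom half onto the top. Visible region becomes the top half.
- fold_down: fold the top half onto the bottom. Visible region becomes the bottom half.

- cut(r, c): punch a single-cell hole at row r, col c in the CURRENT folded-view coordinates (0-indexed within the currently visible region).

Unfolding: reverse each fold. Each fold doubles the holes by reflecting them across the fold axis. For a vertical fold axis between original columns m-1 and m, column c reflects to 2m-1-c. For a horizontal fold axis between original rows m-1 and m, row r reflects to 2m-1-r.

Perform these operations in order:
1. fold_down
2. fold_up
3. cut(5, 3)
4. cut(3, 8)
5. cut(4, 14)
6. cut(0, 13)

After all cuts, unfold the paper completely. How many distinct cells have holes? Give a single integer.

Op 1 fold_down: fold axis h@16; visible region now rows[16,32) x cols[0,16) = 16x16
Op 2 fold_up: fold axis h@24; visible region now rows[16,24) x cols[0,16) = 8x16
Op 3 cut(5, 3): punch at orig (21,3); cuts so far [(21, 3)]; region rows[16,24) x cols[0,16) = 8x16
Op 4 cut(3, 8): punch at orig (19,8); cuts so far [(19, 8), (21, 3)]; region rows[16,24) x cols[0,16) = 8x16
Op 5 cut(4, 14): punch at orig (20,14); cuts so far [(19, 8), (20, 14), (21, 3)]; region rows[16,24) x cols[0,16) = 8x16
Op 6 cut(0, 13): punch at orig (16,13); cuts so far [(16, 13), (19, 8), (20, 14), (21, 3)]; region rows[16,24) x cols[0,16) = 8x16
Unfold 1 (reflect across h@24): 8 holes -> [(16, 13), (19, 8), (20, 14), (21, 3), (26, 3), (27, 14), (28, 8), (31, 13)]
Unfold 2 (reflect across h@16): 16 holes -> [(0, 13), (3, 8), (4, 14), (5, 3), (10, 3), (11, 14), (12, 8), (15, 13), (16, 13), (19, 8), (20, 14), (21, 3), (26, 3), (27, 14), (28, 8), (31, 13)]

Answer: 16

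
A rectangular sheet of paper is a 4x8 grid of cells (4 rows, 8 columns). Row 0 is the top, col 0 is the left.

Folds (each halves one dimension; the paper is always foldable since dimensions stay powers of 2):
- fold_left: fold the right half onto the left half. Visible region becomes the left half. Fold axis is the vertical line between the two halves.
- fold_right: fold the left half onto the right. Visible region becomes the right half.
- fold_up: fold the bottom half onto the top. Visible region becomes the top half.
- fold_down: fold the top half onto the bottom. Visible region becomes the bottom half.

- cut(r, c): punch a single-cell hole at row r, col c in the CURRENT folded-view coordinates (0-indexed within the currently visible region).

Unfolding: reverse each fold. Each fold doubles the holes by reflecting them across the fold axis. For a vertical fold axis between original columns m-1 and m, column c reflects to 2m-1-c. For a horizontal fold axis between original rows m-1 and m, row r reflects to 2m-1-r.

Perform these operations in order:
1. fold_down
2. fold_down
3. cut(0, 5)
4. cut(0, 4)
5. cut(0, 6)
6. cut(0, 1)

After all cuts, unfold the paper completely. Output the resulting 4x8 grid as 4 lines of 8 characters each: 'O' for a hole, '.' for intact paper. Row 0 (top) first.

Answer: .O..OOO.
.O..OOO.
.O..OOO.
.O..OOO.

Derivation:
Op 1 fold_down: fold axis h@2; visible region now rows[2,4) x cols[0,8) = 2x8
Op 2 fold_down: fold axis h@3; visible region now rows[3,4) x cols[0,8) = 1x8
Op 3 cut(0, 5): punch at orig (3,5); cuts so far [(3, 5)]; region rows[3,4) x cols[0,8) = 1x8
Op 4 cut(0, 4): punch at orig (3,4); cuts so far [(3, 4), (3, 5)]; region rows[3,4) x cols[0,8) = 1x8
Op 5 cut(0, 6): punch at orig (3,6); cuts so far [(3, 4), (3, 5), (3, 6)]; region rows[3,4) x cols[0,8) = 1x8
Op 6 cut(0, 1): punch at orig (3,1); cuts so far [(3, 1), (3, 4), (3, 5), (3, 6)]; region rows[3,4) x cols[0,8) = 1x8
Unfold 1 (reflect across h@3): 8 holes -> [(2, 1), (2, 4), (2, 5), (2, 6), (3, 1), (3, 4), (3, 5), (3, 6)]
Unfold 2 (reflect across h@2): 16 holes -> [(0, 1), (0, 4), (0, 5), (0, 6), (1, 1), (1, 4), (1, 5), (1, 6), (2, 1), (2, 4), (2, 5), (2, 6), (3, 1), (3, 4), (3, 5), (3, 6)]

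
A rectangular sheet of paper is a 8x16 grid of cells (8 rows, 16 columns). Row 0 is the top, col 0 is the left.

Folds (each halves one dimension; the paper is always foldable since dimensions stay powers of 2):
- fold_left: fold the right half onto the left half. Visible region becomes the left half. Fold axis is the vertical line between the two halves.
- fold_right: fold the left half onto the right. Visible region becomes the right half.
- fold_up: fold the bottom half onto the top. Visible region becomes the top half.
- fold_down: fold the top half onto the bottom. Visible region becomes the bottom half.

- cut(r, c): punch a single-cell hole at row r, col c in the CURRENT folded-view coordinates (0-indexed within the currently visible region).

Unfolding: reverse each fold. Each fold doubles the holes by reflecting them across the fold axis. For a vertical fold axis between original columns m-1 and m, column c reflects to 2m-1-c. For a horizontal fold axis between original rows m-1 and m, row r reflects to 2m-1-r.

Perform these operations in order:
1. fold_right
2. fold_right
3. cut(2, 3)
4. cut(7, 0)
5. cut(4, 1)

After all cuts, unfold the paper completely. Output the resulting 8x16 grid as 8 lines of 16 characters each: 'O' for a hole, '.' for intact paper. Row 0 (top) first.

Op 1 fold_right: fold axis v@8; visible region now rows[0,8) x cols[8,16) = 8x8
Op 2 fold_right: fold axis v@12; visible region now rows[0,8) x cols[12,16) = 8x4
Op 3 cut(2, 3): punch at orig (2,15); cuts so far [(2, 15)]; region rows[0,8) x cols[12,16) = 8x4
Op 4 cut(7, 0): punch at orig (7,12); cuts so far [(2, 15), (7, 12)]; region rows[0,8) x cols[12,16) = 8x4
Op 5 cut(4, 1): punch at orig (4,13); cuts so far [(2, 15), (4, 13), (7, 12)]; region rows[0,8) x cols[12,16) = 8x4
Unfold 1 (reflect across v@12): 6 holes -> [(2, 8), (2, 15), (4, 10), (4, 13), (7, 11), (7, 12)]
Unfold 2 (reflect across v@8): 12 holes -> [(2, 0), (2, 7), (2, 8), (2, 15), (4, 2), (4, 5), (4, 10), (4, 13), (7, 3), (7, 4), (7, 11), (7, 12)]

Answer: ................
................
O......OO......O
................
..O..O....O..O..
................
................
...OO......OO...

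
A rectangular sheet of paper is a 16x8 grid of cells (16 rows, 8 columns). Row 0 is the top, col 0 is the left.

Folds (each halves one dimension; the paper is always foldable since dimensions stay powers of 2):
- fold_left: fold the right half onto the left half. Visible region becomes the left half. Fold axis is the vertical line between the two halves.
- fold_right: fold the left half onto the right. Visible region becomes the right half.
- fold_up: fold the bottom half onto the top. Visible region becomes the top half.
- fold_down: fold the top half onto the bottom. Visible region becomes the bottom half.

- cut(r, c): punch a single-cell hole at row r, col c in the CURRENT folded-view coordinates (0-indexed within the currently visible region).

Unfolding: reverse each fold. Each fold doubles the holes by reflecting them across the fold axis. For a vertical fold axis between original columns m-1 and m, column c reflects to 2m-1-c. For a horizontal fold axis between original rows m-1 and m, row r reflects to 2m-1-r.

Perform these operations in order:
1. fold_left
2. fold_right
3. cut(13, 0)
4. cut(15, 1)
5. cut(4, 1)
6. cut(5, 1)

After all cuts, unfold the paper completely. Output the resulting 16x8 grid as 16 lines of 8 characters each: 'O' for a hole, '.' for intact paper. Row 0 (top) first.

Answer: ........
........
........
........
O..OO..O
O..OO..O
........
........
........
........
........
........
........
.OO..OO.
........
O..OO..O

Derivation:
Op 1 fold_left: fold axis v@4; visible region now rows[0,16) x cols[0,4) = 16x4
Op 2 fold_right: fold axis v@2; visible region now rows[0,16) x cols[2,4) = 16x2
Op 3 cut(13, 0): punch at orig (13,2); cuts so far [(13, 2)]; region rows[0,16) x cols[2,4) = 16x2
Op 4 cut(15, 1): punch at orig (15,3); cuts so far [(13, 2), (15, 3)]; region rows[0,16) x cols[2,4) = 16x2
Op 5 cut(4, 1): punch at orig (4,3); cuts so far [(4, 3), (13, 2), (15, 3)]; region rows[0,16) x cols[2,4) = 16x2
Op 6 cut(5, 1): punch at orig (5,3); cuts so far [(4, 3), (5, 3), (13, 2), (15, 3)]; region rows[0,16) x cols[2,4) = 16x2
Unfold 1 (reflect across v@2): 8 holes -> [(4, 0), (4, 3), (5, 0), (5, 3), (13, 1), (13, 2), (15, 0), (15, 3)]
Unfold 2 (reflect across v@4): 16 holes -> [(4, 0), (4, 3), (4, 4), (4, 7), (5, 0), (5, 3), (5, 4), (5, 7), (13, 1), (13, 2), (13, 5), (13, 6), (15, 0), (15, 3), (15, 4), (15, 7)]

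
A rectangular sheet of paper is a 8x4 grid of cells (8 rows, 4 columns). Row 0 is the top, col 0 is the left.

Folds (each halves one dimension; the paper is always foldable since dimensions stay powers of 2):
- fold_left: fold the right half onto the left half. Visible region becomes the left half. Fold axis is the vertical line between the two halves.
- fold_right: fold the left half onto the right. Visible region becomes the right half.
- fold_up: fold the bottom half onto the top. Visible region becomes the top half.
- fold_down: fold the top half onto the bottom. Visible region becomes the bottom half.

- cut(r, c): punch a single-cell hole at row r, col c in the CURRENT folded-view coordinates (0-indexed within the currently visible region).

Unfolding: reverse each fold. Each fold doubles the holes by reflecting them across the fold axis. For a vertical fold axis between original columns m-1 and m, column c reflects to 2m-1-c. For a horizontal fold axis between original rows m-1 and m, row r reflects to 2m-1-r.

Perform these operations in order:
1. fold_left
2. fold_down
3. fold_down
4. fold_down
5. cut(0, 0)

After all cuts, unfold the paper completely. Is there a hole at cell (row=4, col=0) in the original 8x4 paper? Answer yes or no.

Op 1 fold_left: fold axis v@2; visible region now rows[0,8) x cols[0,2) = 8x2
Op 2 fold_down: fold axis h@4; visible region now rows[4,8) x cols[0,2) = 4x2
Op 3 fold_down: fold axis h@6; visible region now rows[6,8) x cols[0,2) = 2x2
Op 4 fold_down: fold axis h@7; visible region now rows[7,8) x cols[0,2) = 1x2
Op 5 cut(0, 0): punch at orig (7,0); cuts so far [(7, 0)]; region rows[7,8) x cols[0,2) = 1x2
Unfold 1 (reflect across h@7): 2 holes -> [(6, 0), (7, 0)]
Unfold 2 (reflect across h@6): 4 holes -> [(4, 0), (5, 0), (6, 0), (7, 0)]
Unfold 3 (reflect across h@4): 8 holes -> [(0, 0), (1, 0), (2, 0), (3, 0), (4, 0), (5, 0), (6, 0), (7, 0)]
Unfold 4 (reflect across v@2): 16 holes -> [(0, 0), (0, 3), (1, 0), (1, 3), (2, 0), (2, 3), (3, 0), (3, 3), (4, 0), (4, 3), (5, 0), (5, 3), (6, 0), (6, 3), (7, 0), (7, 3)]
Holes: [(0, 0), (0, 3), (1, 0), (1, 3), (2, 0), (2, 3), (3, 0), (3, 3), (4, 0), (4, 3), (5, 0), (5, 3), (6, 0), (6, 3), (7, 0), (7, 3)]

Answer: yes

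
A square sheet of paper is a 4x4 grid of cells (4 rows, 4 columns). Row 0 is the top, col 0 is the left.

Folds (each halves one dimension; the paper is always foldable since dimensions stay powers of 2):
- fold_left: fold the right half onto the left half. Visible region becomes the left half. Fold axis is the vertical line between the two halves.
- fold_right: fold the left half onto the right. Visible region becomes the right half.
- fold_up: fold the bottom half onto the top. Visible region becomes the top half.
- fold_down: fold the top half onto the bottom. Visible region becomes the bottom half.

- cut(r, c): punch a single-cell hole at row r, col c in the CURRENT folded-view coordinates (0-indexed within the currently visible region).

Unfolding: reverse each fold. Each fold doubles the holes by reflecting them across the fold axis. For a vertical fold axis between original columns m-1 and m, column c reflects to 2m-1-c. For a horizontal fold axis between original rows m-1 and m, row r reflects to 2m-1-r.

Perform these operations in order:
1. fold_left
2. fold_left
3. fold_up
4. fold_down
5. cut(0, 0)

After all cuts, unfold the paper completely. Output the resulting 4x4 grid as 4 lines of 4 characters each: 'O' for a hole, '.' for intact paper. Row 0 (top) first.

Answer: OOOO
OOOO
OOOO
OOOO

Derivation:
Op 1 fold_left: fold axis v@2; visible region now rows[0,4) x cols[0,2) = 4x2
Op 2 fold_left: fold axis v@1; visible region now rows[0,4) x cols[0,1) = 4x1
Op 3 fold_up: fold axis h@2; visible region now rows[0,2) x cols[0,1) = 2x1
Op 4 fold_down: fold axis h@1; visible region now rows[1,2) x cols[0,1) = 1x1
Op 5 cut(0, 0): punch at orig (1,0); cuts so far [(1, 0)]; region rows[1,2) x cols[0,1) = 1x1
Unfold 1 (reflect across h@1): 2 holes -> [(0, 0), (1, 0)]
Unfold 2 (reflect across h@2): 4 holes -> [(0, 0), (1, 0), (2, 0), (3, 0)]
Unfold 3 (reflect across v@1): 8 holes -> [(0, 0), (0, 1), (1, 0), (1, 1), (2, 0), (2, 1), (3, 0), (3, 1)]
Unfold 4 (reflect across v@2): 16 holes -> [(0, 0), (0, 1), (0, 2), (0, 3), (1, 0), (1, 1), (1, 2), (1, 3), (2, 0), (2, 1), (2, 2), (2, 3), (3, 0), (3, 1), (3, 2), (3, 3)]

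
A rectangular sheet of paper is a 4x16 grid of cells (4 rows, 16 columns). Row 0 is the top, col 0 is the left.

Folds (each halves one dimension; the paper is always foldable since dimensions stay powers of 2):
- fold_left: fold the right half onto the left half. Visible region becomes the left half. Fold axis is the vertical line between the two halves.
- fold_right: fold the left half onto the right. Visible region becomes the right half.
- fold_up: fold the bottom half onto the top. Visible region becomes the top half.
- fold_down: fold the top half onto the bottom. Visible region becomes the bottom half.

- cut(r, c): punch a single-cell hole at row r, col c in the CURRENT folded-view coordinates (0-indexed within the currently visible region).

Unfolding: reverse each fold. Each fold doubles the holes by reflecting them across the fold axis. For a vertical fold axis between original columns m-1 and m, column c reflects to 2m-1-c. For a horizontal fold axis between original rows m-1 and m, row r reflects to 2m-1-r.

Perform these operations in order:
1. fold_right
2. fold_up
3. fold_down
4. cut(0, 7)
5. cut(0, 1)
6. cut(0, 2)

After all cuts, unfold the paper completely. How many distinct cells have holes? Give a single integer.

Answer: 24

Derivation:
Op 1 fold_right: fold axis v@8; visible region now rows[0,4) x cols[8,16) = 4x8
Op 2 fold_up: fold axis h@2; visible region now rows[0,2) x cols[8,16) = 2x8
Op 3 fold_down: fold axis h@1; visible region now rows[1,2) x cols[8,16) = 1x8
Op 4 cut(0, 7): punch at orig (1,15); cuts so far [(1, 15)]; region rows[1,2) x cols[8,16) = 1x8
Op 5 cut(0, 1): punch at orig (1,9); cuts so far [(1, 9), (1, 15)]; region rows[1,2) x cols[8,16) = 1x8
Op 6 cut(0, 2): punch at orig (1,10); cuts so far [(1, 9), (1, 10), (1, 15)]; region rows[1,2) x cols[8,16) = 1x8
Unfold 1 (reflect across h@1): 6 holes -> [(0, 9), (0, 10), (0, 15), (1, 9), (1, 10), (1, 15)]
Unfold 2 (reflect across h@2): 12 holes -> [(0, 9), (0, 10), (0, 15), (1, 9), (1, 10), (1, 15), (2, 9), (2, 10), (2, 15), (3, 9), (3, 10), (3, 15)]
Unfold 3 (reflect across v@8): 24 holes -> [(0, 0), (0, 5), (0, 6), (0, 9), (0, 10), (0, 15), (1, 0), (1, 5), (1, 6), (1, 9), (1, 10), (1, 15), (2, 0), (2, 5), (2, 6), (2, 9), (2, 10), (2, 15), (3, 0), (3, 5), (3, 6), (3, 9), (3, 10), (3, 15)]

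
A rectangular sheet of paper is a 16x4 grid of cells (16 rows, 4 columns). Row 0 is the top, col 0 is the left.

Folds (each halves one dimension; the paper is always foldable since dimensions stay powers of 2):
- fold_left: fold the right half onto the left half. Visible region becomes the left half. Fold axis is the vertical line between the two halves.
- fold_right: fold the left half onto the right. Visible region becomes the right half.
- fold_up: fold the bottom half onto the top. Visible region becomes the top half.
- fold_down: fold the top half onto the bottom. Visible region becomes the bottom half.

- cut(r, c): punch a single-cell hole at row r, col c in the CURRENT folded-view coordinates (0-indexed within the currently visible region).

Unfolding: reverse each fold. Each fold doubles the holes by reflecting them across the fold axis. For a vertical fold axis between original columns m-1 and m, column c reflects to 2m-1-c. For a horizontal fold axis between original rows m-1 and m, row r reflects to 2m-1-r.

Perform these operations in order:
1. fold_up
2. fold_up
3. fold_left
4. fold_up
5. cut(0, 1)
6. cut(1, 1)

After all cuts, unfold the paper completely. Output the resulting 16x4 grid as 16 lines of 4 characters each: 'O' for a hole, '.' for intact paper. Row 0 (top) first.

Op 1 fold_up: fold axis h@8; visible region now rows[0,8) x cols[0,4) = 8x4
Op 2 fold_up: fold axis h@4; visible region now rows[0,4) x cols[0,4) = 4x4
Op 3 fold_left: fold axis v@2; visible region now rows[0,4) x cols[0,2) = 4x2
Op 4 fold_up: fold axis h@2; visible region now rows[0,2) x cols[0,2) = 2x2
Op 5 cut(0, 1): punch at orig (0,1); cuts so far [(0, 1)]; region rows[0,2) x cols[0,2) = 2x2
Op 6 cut(1, 1): punch at orig (1,1); cuts so far [(0, 1), (1, 1)]; region rows[0,2) x cols[0,2) = 2x2
Unfold 1 (reflect across h@2): 4 holes -> [(0, 1), (1, 1), (2, 1), (3, 1)]
Unfold 2 (reflect across v@2): 8 holes -> [(0, 1), (0, 2), (1, 1), (1, 2), (2, 1), (2, 2), (3, 1), (3, 2)]
Unfold 3 (reflect across h@4): 16 holes -> [(0, 1), (0, 2), (1, 1), (1, 2), (2, 1), (2, 2), (3, 1), (3, 2), (4, 1), (4, 2), (5, 1), (5, 2), (6, 1), (6, 2), (7, 1), (7, 2)]
Unfold 4 (reflect across h@8): 32 holes -> [(0, 1), (0, 2), (1, 1), (1, 2), (2, 1), (2, 2), (3, 1), (3, 2), (4, 1), (4, 2), (5, 1), (5, 2), (6, 1), (6, 2), (7, 1), (7, 2), (8, 1), (8, 2), (9, 1), (9, 2), (10, 1), (10, 2), (11, 1), (11, 2), (12, 1), (12, 2), (13, 1), (13, 2), (14, 1), (14, 2), (15, 1), (15, 2)]

Answer: .OO.
.OO.
.OO.
.OO.
.OO.
.OO.
.OO.
.OO.
.OO.
.OO.
.OO.
.OO.
.OO.
.OO.
.OO.
.OO.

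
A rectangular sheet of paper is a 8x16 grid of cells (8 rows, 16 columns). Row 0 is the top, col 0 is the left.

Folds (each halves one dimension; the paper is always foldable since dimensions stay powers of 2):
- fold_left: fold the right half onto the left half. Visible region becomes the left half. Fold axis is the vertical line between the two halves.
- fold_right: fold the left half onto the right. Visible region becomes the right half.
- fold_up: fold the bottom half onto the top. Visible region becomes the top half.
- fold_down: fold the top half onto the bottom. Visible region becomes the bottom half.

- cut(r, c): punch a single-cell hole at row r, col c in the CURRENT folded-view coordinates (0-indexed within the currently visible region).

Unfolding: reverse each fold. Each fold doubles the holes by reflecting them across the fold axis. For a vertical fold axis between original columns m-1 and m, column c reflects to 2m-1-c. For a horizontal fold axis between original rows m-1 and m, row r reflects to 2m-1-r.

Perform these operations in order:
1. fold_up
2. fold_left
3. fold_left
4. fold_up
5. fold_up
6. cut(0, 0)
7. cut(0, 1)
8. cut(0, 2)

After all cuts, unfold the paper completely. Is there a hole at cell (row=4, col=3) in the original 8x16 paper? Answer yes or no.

Op 1 fold_up: fold axis h@4; visible region now rows[0,4) x cols[0,16) = 4x16
Op 2 fold_left: fold axis v@8; visible region now rows[0,4) x cols[0,8) = 4x8
Op 3 fold_left: fold axis v@4; visible region now rows[0,4) x cols[0,4) = 4x4
Op 4 fold_up: fold axis h@2; visible region now rows[0,2) x cols[0,4) = 2x4
Op 5 fold_up: fold axis h@1; visible region now rows[0,1) x cols[0,4) = 1x4
Op 6 cut(0, 0): punch at orig (0,0); cuts so far [(0, 0)]; region rows[0,1) x cols[0,4) = 1x4
Op 7 cut(0, 1): punch at orig (0,1); cuts so far [(0, 0), (0, 1)]; region rows[0,1) x cols[0,4) = 1x4
Op 8 cut(0, 2): punch at orig (0,2); cuts so far [(0, 0), (0, 1), (0, 2)]; region rows[0,1) x cols[0,4) = 1x4
Unfold 1 (reflect across h@1): 6 holes -> [(0, 0), (0, 1), (0, 2), (1, 0), (1, 1), (1, 2)]
Unfold 2 (reflect across h@2): 12 holes -> [(0, 0), (0, 1), (0, 2), (1, 0), (1, 1), (1, 2), (2, 0), (2, 1), (2, 2), (3, 0), (3, 1), (3, 2)]
Unfold 3 (reflect across v@4): 24 holes -> [(0, 0), (0, 1), (0, 2), (0, 5), (0, 6), (0, 7), (1, 0), (1, 1), (1, 2), (1, 5), (1, 6), (1, 7), (2, 0), (2, 1), (2, 2), (2, 5), (2, 6), (2, 7), (3, 0), (3, 1), (3, 2), (3, 5), (3, 6), (3, 7)]
Unfold 4 (reflect across v@8): 48 holes -> [(0, 0), (0, 1), (0, 2), (0, 5), (0, 6), (0, 7), (0, 8), (0, 9), (0, 10), (0, 13), (0, 14), (0, 15), (1, 0), (1, 1), (1, 2), (1, 5), (1, 6), (1, 7), (1, 8), (1, 9), (1, 10), (1, 13), (1, 14), (1, 15), (2, 0), (2, 1), (2, 2), (2, 5), (2, 6), (2, 7), (2, 8), (2, 9), (2, 10), (2, 13), (2, 14), (2, 15), (3, 0), (3, 1), (3, 2), (3, 5), (3, 6), (3, 7), (3, 8), (3, 9), (3, 10), (3, 13), (3, 14), (3, 15)]
Unfold 5 (reflect across h@4): 96 holes -> [(0, 0), (0, 1), (0, 2), (0, 5), (0, 6), (0, 7), (0, 8), (0, 9), (0, 10), (0, 13), (0, 14), (0, 15), (1, 0), (1, 1), (1, 2), (1, 5), (1, 6), (1, 7), (1, 8), (1, 9), (1, 10), (1, 13), (1, 14), (1, 15), (2, 0), (2, 1), (2, 2), (2, 5), (2, 6), (2, 7), (2, 8), (2, 9), (2, 10), (2, 13), (2, 14), (2, 15), (3, 0), (3, 1), (3, 2), (3, 5), (3, 6), (3, 7), (3, 8), (3, 9), (3, 10), (3, 13), (3, 14), (3, 15), (4, 0), (4, 1), (4, 2), (4, 5), (4, 6), (4, 7), (4, 8), (4, 9), (4, 10), (4, 13), (4, 14), (4, 15), (5, 0), (5, 1), (5, 2), (5, 5), (5, 6), (5, 7), (5, 8), (5, 9), (5, 10), (5, 13), (5, 14), (5, 15), (6, 0), (6, 1), (6, 2), (6, 5), (6, 6), (6, 7), (6, 8), (6, 9), (6, 10), (6, 13), (6, 14), (6, 15), (7, 0), (7, 1), (7, 2), (7, 5), (7, 6), (7, 7), (7, 8), (7, 9), (7, 10), (7, 13), (7, 14), (7, 15)]
Holes: [(0, 0), (0, 1), (0, 2), (0, 5), (0, 6), (0, 7), (0, 8), (0, 9), (0, 10), (0, 13), (0, 14), (0, 15), (1, 0), (1, 1), (1, 2), (1, 5), (1, 6), (1, 7), (1, 8), (1, 9), (1, 10), (1, 13), (1, 14), (1, 15), (2, 0), (2, 1), (2, 2), (2, 5), (2, 6), (2, 7), (2, 8), (2, 9), (2, 10), (2, 13), (2, 14), (2, 15), (3, 0), (3, 1), (3, 2), (3, 5), (3, 6), (3, 7), (3, 8), (3, 9), (3, 10), (3, 13), (3, 14), (3, 15), (4, 0), (4, 1), (4, 2), (4, 5), (4, 6), (4, 7), (4, 8), (4, 9), (4, 10), (4, 13), (4, 14), (4, 15), (5, 0), (5, 1), (5, 2), (5, 5), (5, 6), (5, 7), (5, 8), (5, 9), (5, 10), (5, 13), (5, 14), (5, 15), (6, 0), (6, 1), (6, 2), (6, 5), (6, 6), (6, 7), (6, 8), (6, 9), (6, 10), (6, 13), (6, 14), (6, 15), (7, 0), (7, 1), (7, 2), (7, 5), (7, 6), (7, 7), (7, 8), (7, 9), (7, 10), (7, 13), (7, 14), (7, 15)]

Answer: no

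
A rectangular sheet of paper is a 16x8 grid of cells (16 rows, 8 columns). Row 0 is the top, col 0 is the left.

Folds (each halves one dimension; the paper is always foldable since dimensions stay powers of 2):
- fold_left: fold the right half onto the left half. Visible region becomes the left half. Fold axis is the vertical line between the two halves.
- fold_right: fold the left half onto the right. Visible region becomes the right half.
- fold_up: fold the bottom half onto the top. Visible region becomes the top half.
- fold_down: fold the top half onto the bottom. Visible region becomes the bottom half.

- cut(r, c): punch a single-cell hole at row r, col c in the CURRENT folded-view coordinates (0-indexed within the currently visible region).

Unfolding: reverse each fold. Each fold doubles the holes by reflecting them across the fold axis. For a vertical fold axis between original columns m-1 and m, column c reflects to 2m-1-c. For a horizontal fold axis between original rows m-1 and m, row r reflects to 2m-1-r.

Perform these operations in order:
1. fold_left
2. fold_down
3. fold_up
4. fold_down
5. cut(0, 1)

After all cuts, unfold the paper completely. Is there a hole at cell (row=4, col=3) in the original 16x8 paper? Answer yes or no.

Answer: no

Derivation:
Op 1 fold_left: fold axis v@4; visible region now rows[0,16) x cols[0,4) = 16x4
Op 2 fold_down: fold axis h@8; visible region now rows[8,16) x cols[0,4) = 8x4
Op 3 fold_up: fold axis h@12; visible region now rows[8,12) x cols[0,4) = 4x4
Op 4 fold_down: fold axis h@10; visible region now rows[10,12) x cols[0,4) = 2x4
Op 5 cut(0, 1): punch at orig (10,1); cuts so far [(10, 1)]; region rows[10,12) x cols[0,4) = 2x4
Unfold 1 (reflect across h@10): 2 holes -> [(9, 1), (10, 1)]
Unfold 2 (reflect across h@12): 4 holes -> [(9, 1), (10, 1), (13, 1), (14, 1)]
Unfold 3 (reflect across h@8): 8 holes -> [(1, 1), (2, 1), (5, 1), (6, 1), (9, 1), (10, 1), (13, 1), (14, 1)]
Unfold 4 (reflect across v@4): 16 holes -> [(1, 1), (1, 6), (2, 1), (2, 6), (5, 1), (5, 6), (6, 1), (6, 6), (9, 1), (9, 6), (10, 1), (10, 6), (13, 1), (13, 6), (14, 1), (14, 6)]
Holes: [(1, 1), (1, 6), (2, 1), (2, 6), (5, 1), (5, 6), (6, 1), (6, 6), (9, 1), (9, 6), (10, 1), (10, 6), (13, 1), (13, 6), (14, 1), (14, 6)]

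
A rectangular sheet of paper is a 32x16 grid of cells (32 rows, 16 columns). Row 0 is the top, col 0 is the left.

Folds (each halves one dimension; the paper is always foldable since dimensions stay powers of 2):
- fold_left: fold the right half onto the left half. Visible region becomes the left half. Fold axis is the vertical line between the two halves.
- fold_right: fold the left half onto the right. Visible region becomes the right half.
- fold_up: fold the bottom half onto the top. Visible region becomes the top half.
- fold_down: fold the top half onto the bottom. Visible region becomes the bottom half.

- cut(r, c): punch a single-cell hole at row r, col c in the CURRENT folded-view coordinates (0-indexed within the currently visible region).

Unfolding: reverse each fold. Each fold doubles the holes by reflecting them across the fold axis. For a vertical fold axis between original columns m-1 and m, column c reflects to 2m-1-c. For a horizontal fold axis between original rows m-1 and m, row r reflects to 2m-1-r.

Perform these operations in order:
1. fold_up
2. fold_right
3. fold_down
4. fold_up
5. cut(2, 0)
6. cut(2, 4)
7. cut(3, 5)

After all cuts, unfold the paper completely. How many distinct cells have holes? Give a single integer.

Answer: 48

Derivation:
Op 1 fold_up: fold axis h@16; visible region now rows[0,16) x cols[0,16) = 16x16
Op 2 fold_right: fold axis v@8; visible region now rows[0,16) x cols[8,16) = 16x8
Op 3 fold_down: fold axis h@8; visible region now rows[8,16) x cols[8,16) = 8x8
Op 4 fold_up: fold axis h@12; visible region now rows[8,12) x cols[8,16) = 4x8
Op 5 cut(2, 0): punch at orig (10,8); cuts so far [(10, 8)]; region rows[8,12) x cols[8,16) = 4x8
Op 6 cut(2, 4): punch at orig (10,12); cuts so far [(10, 8), (10, 12)]; region rows[8,12) x cols[8,16) = 4x8
Op 7 cut(3, 5): punch at orig (11,13); cuts so far [(10, 8), (10, 12), (11, 13)]; region rows[8,12) x cols[8,16) = 4x8
Unfold 1 (reflect across h@12): 6 holes -> [(10, 8), (10, 12), (11, 13), (12, 13), (13, 8), (13, 12)]
Unfold 2 (reflect across h@8): 12 holes -> [(2, 8), (2, 12), (3, 13), (4, 13), (5, 8), (5, 12), (10, 8), (10, 12), (11, 13), (12, 13), (13, 8), (13, 12)]
Unfold 3 (reflect across v@8): 24 holes -> [(2, 3), (2, 7), (2, 8), (2, 12), (3, 2), (3, 13), (4, 2), (4, 13), (5, 3), (5, 7), (5, 8), (5, 12), (10, 3), (10, 7), (10, 8), (10, 12), (11, 2), (11, 13), (12, 2), (12, 13), (13, 3), (13, 7), (13, 8), (13, 12)]
Unfold 4 (reflect across h@16): 48 holes -> [(2, 3), (2, 7), (2, 8), (2, 12), (3, 2), (3, 13), (4, 2), (4, 13), (5, 3), (5, 7), (5, 8), (5, 12), (10, 3), (10, 7), (10, 8), (10, 12), (11, 2), (11, 13), (12, 2), (12, 13), (13, 3), (13, 7), (13, 8), (13, 12), (18, 3), (18, 7), (18, 8), (18, 12), (19, 2), (19, 13), (20, 2), (20, 13), (21, 3), (21, 7), (21, 8), (21, 12), (26, 3), (26, 7), (26, 8), (26, 12), (27, 2), (27, 13), (28, 2), (28, 13), (29, 3), (29, 7), (29, 8), (29, 12)]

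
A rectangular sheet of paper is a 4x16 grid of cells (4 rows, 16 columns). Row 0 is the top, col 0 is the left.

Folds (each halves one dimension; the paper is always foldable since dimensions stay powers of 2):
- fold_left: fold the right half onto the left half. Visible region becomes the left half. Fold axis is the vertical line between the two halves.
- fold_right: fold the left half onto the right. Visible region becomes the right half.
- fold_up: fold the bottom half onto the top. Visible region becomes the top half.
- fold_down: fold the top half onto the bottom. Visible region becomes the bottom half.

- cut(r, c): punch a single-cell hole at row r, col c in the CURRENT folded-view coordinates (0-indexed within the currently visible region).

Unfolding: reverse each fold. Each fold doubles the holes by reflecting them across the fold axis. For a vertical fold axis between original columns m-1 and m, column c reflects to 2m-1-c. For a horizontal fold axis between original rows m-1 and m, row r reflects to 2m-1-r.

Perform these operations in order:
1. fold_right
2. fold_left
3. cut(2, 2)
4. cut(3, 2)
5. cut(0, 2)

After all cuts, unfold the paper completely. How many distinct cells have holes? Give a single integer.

Op 1 fold_right: fold axis v@8; visible region now rows[0,4) x cols[8,16) = 4x8
Op 2 fold_left: fold axis v@12; visible region now rows[0,4) x cols[8,12) = 4x4
Op 3 cut(2, 2): punch at orig (2,10); cuts so far [(2, 10)]; region rows[0,4) x cols[8,12) = 4x4
Op 4 cut(3, 2): punch at orig (3,10); cuts so far [(2, 10), (3, 10)]; region rows[0,4) x cols[8,12) = 4x4
Op 5 cut(0, 2): punch at orig (0,10); cuts so far [(0, 10), (2, 10), (3, 10)]; region rows[0,4) x cols[8,12) = 4x4
Unfold 1 (reflect across v@12): 6 holes -> [(0, 10), (0, 13), (2, 10), (2, 13), (3, 10), (3, 13)]
Unfold 2 (reflect across v@8): 12 holes -> [(0, 2), (0, 5), (0, 10), (0, 13), (2, 2), (2, 5), (2, 10), (2, 13), (3, 2), (3, 5), (3, 10), (3, 13)]

Answer: 12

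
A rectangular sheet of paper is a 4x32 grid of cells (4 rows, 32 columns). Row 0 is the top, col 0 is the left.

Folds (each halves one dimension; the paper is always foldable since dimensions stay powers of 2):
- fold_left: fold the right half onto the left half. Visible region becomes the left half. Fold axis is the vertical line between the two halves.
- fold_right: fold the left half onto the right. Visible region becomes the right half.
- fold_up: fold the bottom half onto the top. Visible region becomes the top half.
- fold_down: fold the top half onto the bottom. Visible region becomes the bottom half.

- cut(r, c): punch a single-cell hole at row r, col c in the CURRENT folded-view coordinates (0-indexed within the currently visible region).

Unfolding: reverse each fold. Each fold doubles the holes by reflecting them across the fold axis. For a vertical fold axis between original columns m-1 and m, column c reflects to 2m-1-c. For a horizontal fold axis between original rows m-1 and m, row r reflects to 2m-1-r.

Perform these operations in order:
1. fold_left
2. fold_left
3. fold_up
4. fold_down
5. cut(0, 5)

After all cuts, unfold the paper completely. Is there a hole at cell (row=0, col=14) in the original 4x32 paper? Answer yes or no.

Op 1 fold_left: fold axis v@16; visible region now rows[0,4) x cols[0,16) = 4x16
Op 2 fold_left: fold axis v@8; visible region now rows[0,4) x cols[0,8) = 4x8
Op 3 fold_up: fold axis h@2; visible region now rows[0,2) x cols[0,8) = 2x8
Op 4 fold_down: fold axis h@1; visible region now rows[1,2) x cols[0,8) = 1x8
Op 5 cut(0, 5): punch at orig (1,5); cuts so far [(1, 5)]; region rows[1,2) x cols[0,8) = 1x8
Unfold 1 (reflect across h@1): 2 holes -> [(0, 5), (1, 5)]
Unfold 2 (reflect across h@2): 4 holes -> [(0, 5), (1, 5), (2, 5), (3, 5)]
Unfold 3 (reflect across v@8): 8 holes -> [(0, 5), (0, 10), (1, 5), (1, 10), (2, 5), (2, 10), (3, 5), (3, 10)]
Unfold 4 (reflect across v@16): 16 holes -> [(0, 5), (0, 10), (0, 21), (0, 26), (1, 5), (1, 10), (1, 21), (1, 26), (2, 5), (2, 10), (2, 21), (2, 26), (3, 5), (3, 10), (3, 21), (3, 26)]
Holes: [(0, 5), (0, 10), (0, 21), (0, 26), (1, 5), (1, 10), (1, 21), (1, 26), (2, 5), (2, 10), (2, 21), (2, 26), (3, 5), (3, 10), (3, 21), (3, 26)]

Answer: no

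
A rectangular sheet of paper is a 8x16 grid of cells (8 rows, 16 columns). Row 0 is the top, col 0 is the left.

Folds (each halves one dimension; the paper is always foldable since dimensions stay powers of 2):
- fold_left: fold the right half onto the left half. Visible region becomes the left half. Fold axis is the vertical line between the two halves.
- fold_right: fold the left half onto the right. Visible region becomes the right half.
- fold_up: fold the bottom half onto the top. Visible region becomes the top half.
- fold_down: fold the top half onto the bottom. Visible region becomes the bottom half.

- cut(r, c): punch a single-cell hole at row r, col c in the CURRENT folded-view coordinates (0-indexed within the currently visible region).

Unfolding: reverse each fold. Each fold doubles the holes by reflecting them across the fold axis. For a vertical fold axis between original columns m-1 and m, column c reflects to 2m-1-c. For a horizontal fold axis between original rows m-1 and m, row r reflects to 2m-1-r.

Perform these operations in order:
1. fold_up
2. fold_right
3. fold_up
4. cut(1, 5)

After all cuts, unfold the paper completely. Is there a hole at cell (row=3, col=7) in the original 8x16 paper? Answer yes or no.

Answer: no

Derivation:
Op 1 fold_up: fold axis h@4; visible region now rows[0,4) x cols[0,16) = 4x16
Op 2 fold_right: fold axis v@8; visible region now rows[0,4) x cols[8,16) = 4x8
Op 3 fold_up: fold axis h@2; visible region now rows[0,2) x cols[8,16) = 2x8
Op 4 cut(1, 5): punch at orig (1,13); cuts so far [(1, 13)]; region rows[0,2) x cols[8,16) = 2x8
Unfold 1 (reflect across h@2): 2 holes -> [(1, 13), (2, 13)]
Unfold 2 (reflect across v@8): 4 holes -> [(1, 2), (1, 13), (2, 2), (2, 13)]
Unfold 3 (reflect across h@4): 8 holes -> [(1, 2), (1, 13), (2, 2), (2, 13), (5, 2), (5, 13), (6, 2), (6, 13)]
Holes: [(1, 2), (1, 13), (2, 2), (2, 13), (5, 2), (5, 13), (6, 2), (6, 13)]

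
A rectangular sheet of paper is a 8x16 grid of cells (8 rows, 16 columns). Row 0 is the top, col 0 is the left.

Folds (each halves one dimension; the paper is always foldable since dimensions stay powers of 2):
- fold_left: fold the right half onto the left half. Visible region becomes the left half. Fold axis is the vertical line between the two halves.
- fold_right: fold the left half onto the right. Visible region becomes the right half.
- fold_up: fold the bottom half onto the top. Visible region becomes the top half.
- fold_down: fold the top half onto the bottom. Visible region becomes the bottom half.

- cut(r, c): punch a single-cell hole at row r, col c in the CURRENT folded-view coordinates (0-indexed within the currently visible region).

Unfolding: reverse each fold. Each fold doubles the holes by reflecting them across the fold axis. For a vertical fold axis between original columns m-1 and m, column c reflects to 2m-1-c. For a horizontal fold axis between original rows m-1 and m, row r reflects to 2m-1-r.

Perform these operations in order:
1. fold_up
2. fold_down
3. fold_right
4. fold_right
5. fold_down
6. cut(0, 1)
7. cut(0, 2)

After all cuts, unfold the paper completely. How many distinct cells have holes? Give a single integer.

Op 1 fold_up: fold axis h@4; visible region now rows[0,4) x cols[0,16) = 4x16
Op 2 fold_down: fold axis h@2; visible region now rows[2,4) x cols[0,16) = 2x16
Op 3 fold_right: fold axis v@8; visible region now rows[2,4) x cols[8,16) = 2x8
Op 4 fold_right: fold axis v@12; visible region now rows[2,4) x cols[12,16) = 2x4
Op 5 fold_down: fold axis h@3; visible region now rows[3,4) x cols[12,16) = 1x4
Op 6 cut(0, 1): punch at orig (3,13); cuts so far [(3, 13)]; region rows[3,4) x cols[12,16) = 1x4
Op 7 cut(0, 2): punch at orig (3,14); cuts so far [(3, 13), (3, 14)]; region rows[3,4) x cols[12,16) = 1x4
Unfold 1 (reflect across h@3): 4 holes -> [(2, 13), (2, 14), (3, 13), (3, 14)]
Unfold 2 (reflect across v@12): 8 holes -> [(2, 9), (2, 10), (2, 13), (2, 14), (3, 9), (3, 10), (3, 13), (3, 14)]
Unfold 3 (reflect across v@8): 16 holes -> [(2, 1), (2, 2), (2, 5), (2, 6), (2, 9), (2, 10), (2, 13), (2, 14), (3, 1), (3, 2), (3, 5), (3, 6), (3, 9), (3, 10), (3, 13), (3, 14)]
Unfold 4 (reflect across h@2): 32 holes -> [(0, 1), (0, 2), (0, 5), (0, 6), (0, 9), (0, 10), (0, 13), (0, 14), (1, 1), (1, 2), (1, 5), (1, 6), (1, 9), (1, 10), (1, 13), (1, 14), (2, 1), (2, 2), (2, 5), (2, 6), (2, 9), (2, 10), (2, 13), (2, 14), (3, 1), (3, 2), (3, 5), (3, 6), (3, 9), (3, 10), (3, 13), (3, 14)]
Unfold 5 (reflect across h@4): 64 holes -> [(0, 1), (0, 2), (0, 5), (0, 6), (0, 9), (0, 10), (0, 13), (0, 14), (1, 1), (1, 2), (1, 5), (1, 6), (1, 9), (1, 10), (1, 13), (1, 14), (2, 1), (2, 2), (2, 5), (2, 6), (2, 9), (2, 10), (2, 13), (2, 14), (3, 1), (3, 2), (3, 5), (3, 6), (3, 9), (3, 10), (3, 13), (3, 14), (4, 1), (4, 2), (4, 5), (4, 6), (4, 9), (4, 10), (4, 13), (4, 14), (5, 1), (5, 2), (5, 5), (5, 6), (5, 9), (5, 10), (5, 13), (5, 14), (6, 1), (6, 2), (6, 5), (6, 6), (6, 9), (6, 10), (6, 13), (6, 14), (7, 1), (7, 2), (7, 5), (7, 6), (7, 9), (7, 10), (7, 13), (7, 14)]

Answer: 64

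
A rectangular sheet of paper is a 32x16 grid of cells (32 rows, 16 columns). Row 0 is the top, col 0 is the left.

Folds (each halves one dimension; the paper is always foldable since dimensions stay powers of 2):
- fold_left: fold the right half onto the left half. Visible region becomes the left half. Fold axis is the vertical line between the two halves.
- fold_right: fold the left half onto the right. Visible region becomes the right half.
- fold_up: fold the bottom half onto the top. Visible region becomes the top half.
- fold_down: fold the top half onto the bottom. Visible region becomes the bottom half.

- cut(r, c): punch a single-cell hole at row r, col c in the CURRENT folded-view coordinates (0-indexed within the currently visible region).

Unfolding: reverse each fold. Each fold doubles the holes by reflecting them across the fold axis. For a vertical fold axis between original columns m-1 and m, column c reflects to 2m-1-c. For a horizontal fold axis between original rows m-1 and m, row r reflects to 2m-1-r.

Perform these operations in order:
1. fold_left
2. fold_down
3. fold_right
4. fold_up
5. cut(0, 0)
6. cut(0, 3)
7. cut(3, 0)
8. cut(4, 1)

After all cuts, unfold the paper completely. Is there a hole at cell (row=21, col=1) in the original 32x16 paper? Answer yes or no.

Op 1 fold_left: fold axis v@8; visible region now rows[0,32) x cols[0,8) = 32x8
Op 2 fold_down: fold axis h@16; visible region now rows[16,32) x cols[0,8) = 16x8
Op 3 fold_right: fold axis v@4; visible region now rows[16,32) x cols[4,8) = 16x4
Op 4 fold_up: fold axis h@24; visible region now rows[16,24) x cols[4,8) = 8x4
Op 5 cut(0, 0): punch at orig (16,4); cuts so far [(16, 4)]; region rows[16,24) x cols[4,8) = 8x4
Op 6 cut(0, 3): punch at orig (16,7); cuts so far [(16, 4), (16, 7)]; region rows[16,24) x cols[4,8) = 8x4
Op 7 cut(3, 0): punch at orig (19,4); cuts so far [(16, 4), (16, 7), (19, 4)]; region rows[16,24) x cols[4,8) = 8x4
Op 8 cut(4, 1): punch at orig (20,5); cuts so far [(16, 4), (16, 7), (19, 4), (20, 5)]; region rows[16,24) x cols[4,8) = 8x4
Unfold 1 (reflect across h@24): 8 holes -> [(16, 4), (16, 7), (19, 4), (20, 5), (27, 5), (28, 4), (31, 4), (31, 7)]
Unfold 2 (reflect across v@4): 16 holes -> [(16, 0), (16, 3), (16, 4), (16, 7), (19, 3), (19, 4), (20, 2), (20, 5), (27, 2), (27, 5), (28, 3), (28, 4), (31, 0), (31, 3), (31, 4), (31, 7)]
Unfold 3 (reflect across h@16): 32 holes -> [(0, 0), (0, 3), (0, 4), (0, 7), (3, 3), (3, 4), (4, 2), (4, 5), (11, 2), (11, 5), (12, 3), (12, 4), (15, 0), (15, 3), (15, 4), (15, 7), (16, 0), (16, 3), (16, 4), (16, 7), (19, 3), (19, 4), (20, 2), (20, 5), (27, 2), (27, 5), (28, 3), (28, 4), (31, 0), (31, 3), (31, 4), (31, 7)]
Unfold 4 (reflect across v@8): 64 holes -> [(0, 0), (0, 3), (0, 4), (0, 7), (0, 8), (0, 11), (0, 12), (0, 15), (3, 3), (3, 4), (3, 11), (3, 12), (4, 2), (4, 5), (4, 10), (4, 13), (11, 2), (11, 5), (11, 10), (11, 13), (12, 3), (12, 4), (12, 11), (12, 12), (15, 0), (15, 3), (15, 4), (15, 7), (15, 8), (15, 11), (15, 12), (15, 15), (16, 0), (16, 3), (16, 4), (16, 7), (16, 8), (16, 11), (16, 12), (16, 15), (19, 3), (19, 4), (19, 11), (19, 12), (20, 2), (20, 5), (20, 10), (20, 13), (27, 2), (27, 5), (27, 10), (27, 13), (28, 3), (28, 4), (28, 11), (28, 12), (31, 0), (31, 3), (31, 4), (31, 7), (31, 8), (31, 11), (31, 12), (31, 15)]
Holes: [(0, 0), (0, 3), (0, 4), (0, 7), (0, 8), (0, 11), (0, 12), (0, 15), (3, 3), (3, 4), (3, 11), (3, 12), (4, 2), (4, 5), (4, 10), (4, 13), (11, 2), (11, 5), (11, 10), (11, 13), (12, 3), (12, 4), (12, 11), (12, 12), (15, 0), (15, 3), (15, 4), (15, 7), (15, 8), (15, 11), (15, 12), (15, 15), (16, 0), (16, 3), (16, 4), (16, 7), (16, 8), (16, 11), (16, 12), (16, 15), (19, 3), (19, 4), (19, 11), (19, 12), (20, 2), (20, 5), (20, 10), (20, 13), (27, 2), (27, 5), (27, 10), (27, 13), (28, 3), (28, 4), (28, 11), (28, 12), (31, 0), (31, 3), (31, 4), (31, 7), (31, 8), (31, 11), (31, 12), (31, 15)]

Answer: no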